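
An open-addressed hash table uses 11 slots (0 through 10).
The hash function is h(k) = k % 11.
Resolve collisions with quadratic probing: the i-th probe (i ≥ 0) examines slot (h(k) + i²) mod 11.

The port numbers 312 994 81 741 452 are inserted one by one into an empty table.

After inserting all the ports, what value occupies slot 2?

312 hashes to 4; slot 4 is free => place at 4.
994 hashes to 4; 4 taken => place at 5.
81 hashes to 4; 4,5 taken => place at 8.
741 hashes to 4; 4,5,8 taken => place at 2.
452 hashes to 1; slot 1 is free => place at 1.
Table: [∅, 452, 741, ∅, 312, 994, ∅, ∅, 81, ∅, ∅]

741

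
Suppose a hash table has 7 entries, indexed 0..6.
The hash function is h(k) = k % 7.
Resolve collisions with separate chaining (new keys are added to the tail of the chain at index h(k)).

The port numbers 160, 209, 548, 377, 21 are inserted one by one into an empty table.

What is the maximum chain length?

160 → bucket 6
209 → bucket 6 (collision)
548 → bucket 2
377 → bucket 6 (collision)
21 → bucket 0
Final buckets:
0: 21
1: .
2: 548
3: .
4: .
5: .
6: 160 -> 209 -> 377

3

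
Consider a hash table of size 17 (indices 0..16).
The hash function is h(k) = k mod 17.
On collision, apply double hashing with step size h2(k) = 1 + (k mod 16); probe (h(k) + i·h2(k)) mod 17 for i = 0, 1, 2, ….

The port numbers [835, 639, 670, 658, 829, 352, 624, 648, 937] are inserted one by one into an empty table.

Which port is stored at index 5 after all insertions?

835: h=2 => slot 2
639: h=10 => slot 10
670: h=7 => slot 7
658: h=12 => slot 12
829: h=13 => slot 13
352: h=12, h2=1, probe 12,13,14 => slot 14
624: h=12, h2=1, probe 12,13,14,15 => slot 15
648: h=2, h2=9, probe 2,11 => slot 11
937: h=2, h2=10, probe 2,12,5 => slot 5
Table: [-, -, 835, -, -, 937, -, 670, -, -, 639, 648, 658, 829, 352, 624, -]

937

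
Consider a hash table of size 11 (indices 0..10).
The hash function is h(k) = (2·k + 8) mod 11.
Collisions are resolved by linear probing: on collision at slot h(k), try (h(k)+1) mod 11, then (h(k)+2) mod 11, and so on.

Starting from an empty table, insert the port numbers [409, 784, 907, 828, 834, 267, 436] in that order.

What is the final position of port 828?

409: h=1 -> slot 1
784: h=3 -> slot 3
907: h=7 -> slot 7
828: h=3, probe 3,4 -> slot 4
834: h=4, probe 4,5 -> slot 5
267: h=3, probe 3,4,5,6 -> slot 6
436: h=0 -> slot 0
Table: [436, 409, ∅, 784, 828, 834, 267, 907, ∅, ∅, ∅]

4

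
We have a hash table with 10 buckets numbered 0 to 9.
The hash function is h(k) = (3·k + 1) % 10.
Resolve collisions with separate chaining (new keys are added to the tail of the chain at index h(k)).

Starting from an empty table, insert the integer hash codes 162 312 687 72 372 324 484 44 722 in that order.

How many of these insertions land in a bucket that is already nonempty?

6

162 → bucket 7
312 → bucket 7 (collision)
687 → bucket 2
72 → bucket 7 (collision)
372 → bucket 7 (collision)
324 → bucket 3
484 → bucket 3 (collision)
44 → bucket 3 (collision)
722 → bucket 7 (collision)
Final buckets:
0: —
1: —
2: 687
3: 324 -> 484 -> 44
4: —
5: —
6: —
7: 162 -> 312 -> 72 -> 372 -> 722
8: —
9: —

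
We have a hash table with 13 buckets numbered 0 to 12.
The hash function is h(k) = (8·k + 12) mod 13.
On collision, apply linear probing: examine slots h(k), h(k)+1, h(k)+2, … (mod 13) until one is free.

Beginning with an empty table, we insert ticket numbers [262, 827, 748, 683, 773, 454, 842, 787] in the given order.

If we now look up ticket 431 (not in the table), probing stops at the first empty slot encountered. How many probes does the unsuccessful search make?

6

262: h=2 → slot 2
827: h=11 → slot 11
748: h=3 → slot 3
683: h=3, probe 3,4 → slot 4
773: h=8 → slot 8
454: h=4, probe 4,5 → slot 5
842: h=1 → slot 1
787: h=3, probe 3,4,5,6 → slot 6
Table: [—, 842, 262, 748, 683, 454, 787, —, 773, —, —, 827, —]
Lookup 431: h=2, probe 2,3,4,5,6,7 → slot 7 empty, not found.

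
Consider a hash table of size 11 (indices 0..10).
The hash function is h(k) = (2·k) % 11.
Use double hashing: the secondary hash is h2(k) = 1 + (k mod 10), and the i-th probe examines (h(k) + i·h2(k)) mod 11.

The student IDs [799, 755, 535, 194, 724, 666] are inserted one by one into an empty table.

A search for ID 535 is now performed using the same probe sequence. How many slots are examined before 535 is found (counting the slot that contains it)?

3

799: h=3 → slot 3
755: h=3, h2=6, probe 3,9 → slot 9
535: h=3, h2=6, probe 3,9,4 → slot 4
194: h=3, h2=5, probe 3,8 → slot 8
724: h=7 → slot 7
666: h=1 → slot 1
Table: [., 666, ., 799, 535, ., ., 724, 194, 755, .]
Lookup 535: h=3, h2=6, probe 3,9,4 → found at 4.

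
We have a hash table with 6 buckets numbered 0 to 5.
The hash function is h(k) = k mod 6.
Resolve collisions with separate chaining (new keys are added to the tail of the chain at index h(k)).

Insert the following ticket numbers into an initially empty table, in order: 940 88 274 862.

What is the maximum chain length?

940 -> bucket 4
88 -> bucket 4 (collision)
274 -> bucket 4 (collision)
862 -> bucket 4 (collision)
Final buckets:
0: .
1: .
2: .
3: .
4: 940 -> 88 -> 274 -> 862
5: .

4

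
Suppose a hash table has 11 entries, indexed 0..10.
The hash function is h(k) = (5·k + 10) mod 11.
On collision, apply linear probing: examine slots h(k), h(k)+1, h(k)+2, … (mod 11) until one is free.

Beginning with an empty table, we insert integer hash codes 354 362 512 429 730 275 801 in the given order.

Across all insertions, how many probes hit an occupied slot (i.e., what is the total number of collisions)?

2

354 hashes to 9; slot 9 is free -> place at 9.
362 hashes to 5; slot 5 is free -> place at 5.
512 hashes to 7; slot 7 is free -> place at 7.
429 hashes to 10; slot 10 is free -> place at 10.
730 hashes to 8; slot 8 is free -> place at 8.
275 hashes to 10; 10 taken -> place at 0.
801 hashes to 0; 0 taken -> place at 1.
Table: [275, 801, -, -, -, 362, -, 512, 730, 354, 429]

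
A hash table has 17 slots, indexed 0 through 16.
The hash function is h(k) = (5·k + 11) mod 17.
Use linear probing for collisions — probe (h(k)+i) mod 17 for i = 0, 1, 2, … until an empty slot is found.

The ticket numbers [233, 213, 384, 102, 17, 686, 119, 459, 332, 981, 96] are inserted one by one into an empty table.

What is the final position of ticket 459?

14

233 hashes to 3; slot 3 is free => place at 3.
213 hashes to 5; slot 5 is free => place at 5.
384 hashes to 10; slot 10 is free => place at 10.
102 hashes to 11; slot 11 is free => place at 11.
17 hashes to 11; 11 taken => place at 12.
686 hashes to 7; slot 7 is free => place at 7.
119 hashes to 11; 11,12 taken => place at 13.
459 hashes to 11; 11,12,13 taken => place at 14.
332 hashes to 5; 5 taken => place at 6.
981 hashes to 3; 3 taken => place at 4.
96 hashes to 15; slot 15 is free => place at 15.
Table: [-, -, -, 233, 981, 213, 332, 686, -, -, 384, 102, 17, 119, 459, 96, -]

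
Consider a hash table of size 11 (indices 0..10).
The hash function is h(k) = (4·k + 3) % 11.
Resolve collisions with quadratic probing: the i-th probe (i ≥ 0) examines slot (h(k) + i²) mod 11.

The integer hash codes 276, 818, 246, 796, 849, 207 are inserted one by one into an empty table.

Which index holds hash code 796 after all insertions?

Insert 276: h=7, slot 7 empty -> index 7.
Insert 818: h=8, slot 8 empty -> index 8.
Insert 246: h=8, slot 8 occupied -> index 9.
Insert 796: h=8, slots 8,9 occupied -> index 1.
Insert 849: h=0, slot 0 empty -> index 0.
Insert 207: h=6, slot 6 empty -> index 6.
Table: [849, 796, ., ., ., ., 207, 276, 818, 246, .]

1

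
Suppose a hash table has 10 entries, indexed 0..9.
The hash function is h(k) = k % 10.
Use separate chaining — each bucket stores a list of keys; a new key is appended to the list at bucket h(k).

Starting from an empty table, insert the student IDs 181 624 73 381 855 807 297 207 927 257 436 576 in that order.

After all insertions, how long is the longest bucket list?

Insert 181: h=1, bucket 1 empty → new chain.
Insert 624: h=4, bucket 4 empty → new chain.
Insert 73: h=3, bucket 3 empty → new chain.
Insert 381: h=1, bucket 1 nonempty → append to chain.
Insert 855: h=5, bucket 5 empty → new chain.
Insert 807: h=7, bucket 7 empty → new chain.
Insert 297: h=7, bucket 7 nonempty → append to chain.
Insert 207: h=7, bucket 7 nonempty → append to chain.
Insert 927: h=7, bucket 7 nonempty → append to chain.
Insert 257: h=7, bucket 7 nonempty → append to chain.
Insert 436: h=6, bucket 6 empty → new chain.
Insert 576: h=6, bucket 6 nonempty → append to chain.
Final buckets:
0: .
1: 181 -> 381
2: .
3: 73
4: 624
5: 855
6: 436 -> 576
7: 807 -> 297 -> 207 -> 927 -> 257
8: .
9: .

5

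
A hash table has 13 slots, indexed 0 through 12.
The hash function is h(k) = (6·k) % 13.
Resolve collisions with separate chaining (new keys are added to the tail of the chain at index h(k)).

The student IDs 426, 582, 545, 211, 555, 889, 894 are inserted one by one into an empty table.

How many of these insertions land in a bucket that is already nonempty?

2

Insert 426: h=8, bucket 8 empty → new chain.
Insert 582: h=8, bucket 8 nonempty → append to chain.
Insert 545: h=7, bucket 7 empty → new chain.
Insert 211: h=5, bucket 5 empty → new chain.
Insert 555: h=2, bucket 2 empty → new chain.
Insert 889: h=4, bucket 4 empty → new chain.
Insert 894: h=8, bucket 8 nonempty → append to chain.
Final buckets:
0: —
1: —
2: 555
3: —
4: 889
5: 211
6: —
7: 545
8: 426 -> 582 -> 894
9: —
10: —
11: —
12: —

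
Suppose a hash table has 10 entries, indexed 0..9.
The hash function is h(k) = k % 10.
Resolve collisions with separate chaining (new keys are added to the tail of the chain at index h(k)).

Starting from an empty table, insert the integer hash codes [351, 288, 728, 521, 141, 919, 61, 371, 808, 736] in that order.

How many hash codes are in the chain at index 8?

Insert 351: h=1, bucket 1 empty → new chain.
Insert 288: h=8, bucket 8 empty → new chain.
Insert 728: h=8, bucket 8 nonempty → append to chain.
Insert 521: h=1, bucket 1 nonempty → append to chain.
Insert 141: h=1, bucket 1 nonempty → append to chain.
Insert 919: h=9, bucket 9 empty → new chain.
Insert 61: h=1, bucket 1 nonempty → append to chain.
Insert 371: h=1, bucket 1 nonempty → append to chain.
Insert 808: h=8, bucket 8 nonempty → append to chain.
Insert 736: h=6, bucket 6 empty → new chain.
Final buckets:
0: _
1: 351 -> 521 -> 141 -> 61 -> 371
2: _
3: _
4: _
5: _
6: 736
7: _
8: 288 -> 728 -> 808
9: 919

3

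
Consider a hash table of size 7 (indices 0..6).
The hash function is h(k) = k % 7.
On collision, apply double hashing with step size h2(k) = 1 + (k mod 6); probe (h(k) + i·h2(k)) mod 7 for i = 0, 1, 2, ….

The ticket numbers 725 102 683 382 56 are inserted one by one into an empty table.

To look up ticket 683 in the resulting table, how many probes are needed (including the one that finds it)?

2

725: h=4 => slot 4
102: h=4, h2=1, probe 4,5 => slot 5
683: h=4, h2=6, probe 4,3 => slot 3
382: h=4, h2=5, probe 4,2 => slot 2
56: h=0 => slot 0
Table: [56, ., 382, 683, 725, 102, .]
Lookup 683: h=4, h2=6, probe 4,3 → found at 3.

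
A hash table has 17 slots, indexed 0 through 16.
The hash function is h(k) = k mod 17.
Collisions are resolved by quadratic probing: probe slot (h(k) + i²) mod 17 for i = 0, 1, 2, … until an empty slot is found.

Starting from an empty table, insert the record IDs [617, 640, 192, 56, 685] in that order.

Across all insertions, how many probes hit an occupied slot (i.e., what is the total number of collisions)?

617: h=5 -> slot 5
640: h=11 -> slot 11
192: h=5, probe 5,6 -> slot 6
56: h=5, probe 5,6,9 -> slot 9
685: h=5, probe 5,6,9,14 -> slot 14
Table: [-, -, -, -, -, 617, 192, -, -, 56, -, 640, -, -, 685, -, -]

6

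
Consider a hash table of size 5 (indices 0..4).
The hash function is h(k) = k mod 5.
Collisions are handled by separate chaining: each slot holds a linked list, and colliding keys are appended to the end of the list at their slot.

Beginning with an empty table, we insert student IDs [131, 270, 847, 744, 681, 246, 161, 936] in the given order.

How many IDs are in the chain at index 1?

5

Insert 131: h=1, bucket 1 empty → new chain.
Insert 270: h=0, bucket 0 empty → new chain.
Insert 847: h=2, bucket 2 empty → new chain.
Insert 744: h=4, bucket 4 empty → new chain.
Insert 681: h=1, bucket 1 nonempty → append to chain.
Insert 246: h=1, bucket 1 nonempty → append to chain.
Insert 161: h=1, bucket 1 nonempty → append to chain.
Insert 936: h=1, bucket 1 nonempty → append to chain.
Final buckets:
0: 270
1: 131 -> 681 -> 246 -> 161 -> 936
2: 847
3: .
4: 744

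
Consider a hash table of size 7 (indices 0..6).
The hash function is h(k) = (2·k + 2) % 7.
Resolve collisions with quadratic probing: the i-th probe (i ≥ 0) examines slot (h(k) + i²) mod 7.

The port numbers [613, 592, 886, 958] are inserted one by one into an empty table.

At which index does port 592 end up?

4

613: h=3 → slot 3
592: h=3, probe 3,4 → slot 4
886: h=3, probe 3,4,0 → slot 0
958: h=0, probe 0,1 → slot 1
Table: [886, 958, _, 613, 592, _, _]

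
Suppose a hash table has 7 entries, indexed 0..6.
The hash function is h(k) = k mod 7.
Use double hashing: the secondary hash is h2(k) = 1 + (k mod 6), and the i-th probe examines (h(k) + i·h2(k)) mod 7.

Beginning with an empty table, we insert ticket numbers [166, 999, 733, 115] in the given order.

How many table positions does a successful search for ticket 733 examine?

166: h=5 -> slot 5
999: h=5, h2=4, probe 5,2 -> slot 2
733: h=5, h2=2, probe 5,0 -> slot 0
115: h=3 -> slot 3
Table: [733, ∅, 999, 115, ∅, 166, ∅]
Lookup 733: h=5, h2=2, probe 5,0 → found at 0.

2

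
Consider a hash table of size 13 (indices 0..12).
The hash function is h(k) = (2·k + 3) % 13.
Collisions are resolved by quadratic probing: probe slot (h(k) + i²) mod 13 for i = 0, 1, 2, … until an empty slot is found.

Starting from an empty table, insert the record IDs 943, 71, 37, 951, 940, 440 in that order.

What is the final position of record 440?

0

943 hashes to 4; slot 4 is free → place at 4.
71 hashes to 2; slot 2 is free → place at 2.
37 hashes to 12; slot 12 is free → place at 12.
951 hashes to 7; slot 7 is free → place at 7.
940 hashes to 11; slot 11 is free → place at 11.
440 hashes to 12; 12 taken → place at 0.
Table: [440, ., 71, ., 943, ., ., 951, ., ., ., 940, 37]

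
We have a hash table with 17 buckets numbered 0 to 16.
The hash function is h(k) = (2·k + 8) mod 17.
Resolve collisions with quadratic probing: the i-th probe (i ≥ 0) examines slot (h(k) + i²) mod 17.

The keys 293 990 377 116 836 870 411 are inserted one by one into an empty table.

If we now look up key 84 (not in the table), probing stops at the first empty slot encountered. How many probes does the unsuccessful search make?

2

293 hashes to 16; slot 16 is free => place at 16.
990 hashes to 16; 16 taken => place at 0.
377 hashes to 14; slot 14 is free => place at 14.
116 hashes to 2; slot 2 is free => place at 2.
836 hashes to 14; 14 taken => place at 15.
870 hashes to 14; 14,15 taken => place at 1.
411 hashes to 14; 14,15,1 taken => place at 6.
Table: [990, 870, 116, ∅, ∅, ∅, 411, ∅, ∅, ∅, ∅, ∅, ∅, ∅, 377, 836, 293]
Lookup 84: h=6, probe 6,7 → slot 7 empty, not found.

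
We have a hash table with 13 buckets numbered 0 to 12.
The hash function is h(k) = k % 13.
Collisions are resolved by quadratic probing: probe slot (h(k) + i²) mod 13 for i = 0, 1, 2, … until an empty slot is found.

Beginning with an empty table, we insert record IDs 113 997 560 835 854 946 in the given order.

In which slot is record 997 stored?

10

Insert 113: h=9, slot 9 empty => index 9.
Insert 997: h=9, slot 9 occupied => index 10.
Insert 560: h=1, slot 1 empty => index 1.
Insert 835: h=3, slot 3 empty => index 3.
Insert 854: h=9, slots 9,10 occupied => index 0.
Insert 946: h=10, slot 10 occupied => index 11.
Table: [854, 560, _, 835, _, _, _, _, _, 113, 997, 946, _]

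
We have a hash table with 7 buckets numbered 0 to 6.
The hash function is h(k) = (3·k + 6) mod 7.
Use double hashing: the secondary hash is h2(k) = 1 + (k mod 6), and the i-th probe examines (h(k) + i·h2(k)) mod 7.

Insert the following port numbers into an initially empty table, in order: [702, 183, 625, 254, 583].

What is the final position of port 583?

Insert 702: h=5, slot 5 empty -> index 5.
Insert 183: h=2, slot 2 empty -> index 2.
Insert 625: h=5, h2=2, slot 5 occupied -> index 0.
Insert 254: h=5, h2=3, slot 5 occupied -> index 1.
Insert 583: h=5, h2=2, slots 5,0,2 occupied -> index 4.
Table: [625, 254, 183, _, 583, 702, _]

4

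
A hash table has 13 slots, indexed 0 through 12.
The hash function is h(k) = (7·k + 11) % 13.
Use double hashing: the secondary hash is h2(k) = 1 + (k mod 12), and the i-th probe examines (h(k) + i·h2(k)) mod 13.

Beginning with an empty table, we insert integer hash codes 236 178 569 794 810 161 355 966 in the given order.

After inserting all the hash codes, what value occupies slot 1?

Insert 236: h=12, slot 12 empty → index 12.
Insert 178: h=9, slot 9 empty → index 9.
Insert 569: h=3, slot 3 empty → index 3.
Insert 794: h=5, slot 5 empty → index 5.
Insert 810: h=0, slot 0 empty → index 0.
Insert 161: h=7, slot 7 empty → index 7.
Insert 355: h=0, h2=8, slot 0 occupied → index 8.
Insert 966: h=0, h2=7, slots 0,7 occupied → index 1.
Table: [810, 966, -, 569, -, 794, -, 161, 355, 178, -, -, 236]

966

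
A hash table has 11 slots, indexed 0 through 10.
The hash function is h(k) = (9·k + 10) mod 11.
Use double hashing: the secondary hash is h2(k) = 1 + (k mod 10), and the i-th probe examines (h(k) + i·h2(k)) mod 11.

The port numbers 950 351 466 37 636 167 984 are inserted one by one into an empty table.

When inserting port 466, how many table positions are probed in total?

2

950 hashes to 2; slot 2 is free => place at 2.
351 hashes to 1; slot 1 is free => place at 1.
466 hashes to 2, h2=7; 2 taken => place at 9.
37 hashes to 2, h2=8; 2 taken => place at 10.
636 hashes to 3; slot 3 is free => place at 3.
167 hashes to 6; slot 6 is free => place at 6.
984 hashes to 0; slot 0 is free => place at 0.
Table: [984, 351, 950, 636, ∅, ∅, 167, ∅, ∅, 466, 37]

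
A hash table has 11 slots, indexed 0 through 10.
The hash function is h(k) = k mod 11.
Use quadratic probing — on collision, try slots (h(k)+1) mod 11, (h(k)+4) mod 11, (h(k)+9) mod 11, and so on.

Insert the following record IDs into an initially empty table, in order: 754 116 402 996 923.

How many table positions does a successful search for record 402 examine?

3

Insert 754: h=6, slot 6 empty → index 6.
Insert 116: h=6, slot 6 occupied → index 7.
Insert 402: h=6, slots 6,7 occupied → index 10.
Insert 996: h=6, slots 6,7,10 occupied → index 4.
Insert 923: h=10, slot 10 occupied → index 0.
Table: [923, _, _, _, 996, _, 754, 116, _, _, 402]
Lookup 402: h=6, probe 6,7,10 → found at 10.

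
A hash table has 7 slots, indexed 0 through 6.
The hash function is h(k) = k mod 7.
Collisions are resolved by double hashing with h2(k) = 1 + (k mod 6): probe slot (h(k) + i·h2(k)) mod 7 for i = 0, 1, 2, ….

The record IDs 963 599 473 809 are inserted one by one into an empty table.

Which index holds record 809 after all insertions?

963 hashes to 4; slot 4 is free => place at 4.
599 hashes to 4, h2=6; 4 taken => place at 3.
473 hashes to 4, h2=6; 4,3 taken => place at 2.
809 hashes to 4, h2=6; 4,3,2 taken => place at 1.
Table: [_, 809, 473, 599, 963, _, _]

1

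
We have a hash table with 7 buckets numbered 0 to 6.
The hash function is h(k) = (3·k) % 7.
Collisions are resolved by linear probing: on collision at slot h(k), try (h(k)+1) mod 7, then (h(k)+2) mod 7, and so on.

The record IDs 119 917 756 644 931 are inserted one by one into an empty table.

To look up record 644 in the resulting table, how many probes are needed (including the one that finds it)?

119: h=0 → slot 0
917: h=0, probe 0,1 → slot 1
756: h=0, probe 0,1,2 → slot 2
644: h=0, probe 0,1,2,3 → slot 3
931: h=0, probe 0,1,2,3,4 → slot 4
Table: [119, 917, 756, 644, 931, _, _]
Lookup 644: h=0, probe 0,1,2,3 → found at 3.

4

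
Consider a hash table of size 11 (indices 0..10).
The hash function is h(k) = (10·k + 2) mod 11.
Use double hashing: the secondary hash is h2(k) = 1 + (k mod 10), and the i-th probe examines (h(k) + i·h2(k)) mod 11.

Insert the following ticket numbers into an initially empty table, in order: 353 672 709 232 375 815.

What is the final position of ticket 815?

353 hashes to 1; slot 1 is free → place at 1.
672 hashes to 1, h2=3; 1 taken → place at 4.
709 hashes to 8; slot 8 is free → place at 8.
232 hashes to 1, h2=3; 1,4 taken → place at 7.
375 hashes to 1, h2=6; 1,7 taken → place at 2.
815 hashes to 1, h2=6; 1,7,2,8 taken → place at 3.
Table: [-, 353, 375, 815, 672, -, -, 232, 709, -, -]

3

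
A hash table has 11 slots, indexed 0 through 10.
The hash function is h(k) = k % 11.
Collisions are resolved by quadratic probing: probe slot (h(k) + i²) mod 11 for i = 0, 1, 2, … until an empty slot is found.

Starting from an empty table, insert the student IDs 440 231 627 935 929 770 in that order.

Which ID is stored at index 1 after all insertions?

231

440: h=0 -> slot 0
231: h=0, probe 0,1 -> slot 1
627: h=0, probe 0,1,4 -> slot 4
935: h=0, probe 0,1,4,9 -> slot 9
929: h=5 -> slot 5
770: h=0, probe 0,1,4,9,5,3 -> slot 3
Table: [440, 231, -, 770, 627, 929, -, -, -, 935, -]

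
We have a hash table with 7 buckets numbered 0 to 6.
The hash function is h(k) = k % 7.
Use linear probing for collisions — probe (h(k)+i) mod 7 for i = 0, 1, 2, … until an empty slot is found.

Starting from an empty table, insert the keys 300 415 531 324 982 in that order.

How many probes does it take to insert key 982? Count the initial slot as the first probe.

3

Insert 300: h=6, slot 6 empty → index 6.
Insert 415: h=2, slot 2 empty → index 2.
Insert 531: h=6, slot 6 occupied → index 0.
Insert 324: h=2, slot 2 occupied → index 3.
Insert 982: h=2, slots 2,3 occupied → index 4.
Table: [531, ∅, 415, 324, 982, ∅, 300]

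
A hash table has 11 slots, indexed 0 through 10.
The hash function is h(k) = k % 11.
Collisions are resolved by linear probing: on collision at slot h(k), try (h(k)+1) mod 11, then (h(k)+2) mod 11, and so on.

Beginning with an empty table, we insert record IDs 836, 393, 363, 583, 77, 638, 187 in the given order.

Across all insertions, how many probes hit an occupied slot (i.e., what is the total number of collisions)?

15

Insert 836: h=0, slot 0 empty → index 0.
Insert 393: h=8, slot 8 empty → index 8.
Insert 363: h=0, slot 0 occupied → index 1.
Insert 583: h=0, slots 0,1 occupied → index 2.
Insert 77: h=0, slots 0,1,2 occupied → index 3.
Insert 638: h=0, slots 0,1,2,3 occupied → index 4.
Insert 187: h=0, slots 0,1,2,3,4 occupied → index 5.
Table: [836, 363, 583, 77, 638, 187, ∅, ∅, 393, ∅, ∅]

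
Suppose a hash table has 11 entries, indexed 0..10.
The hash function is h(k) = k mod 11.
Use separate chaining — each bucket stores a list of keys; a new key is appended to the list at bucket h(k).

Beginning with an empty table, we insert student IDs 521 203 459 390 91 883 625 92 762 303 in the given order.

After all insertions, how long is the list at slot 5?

Insert 521: h=4, bucket 4 empty -> new chain.
Insert 203: h=5, bucket 5 empty -> new chain.
Insert 459: h=8, bucket 8 empty -> new chain.
Insert 390: h=5, bucket 5 nonempty -> append to chain.
Insert 91: h=3, bucket 3 empty -> new chain.
Insert 883: h=3, bucket 3 nonempty -> append to chain.
Insert 625: h=9, bucket 9 empty -> new chain.
Insert 92: h=4, bucket 4 nonempty -> append to chain.
Insert 762: h=3, bucket 3 nonempty -> append to chain.
Insert 303: h=6, bucket 6 empty -> new chain.
Final buckets:
0: -
1: -
2: -
3: 91 -> 883 -> 762
4: 521 -> 92
5: 203 -> 390
6: 303
7: -
8: 459
9: 625
10: -

2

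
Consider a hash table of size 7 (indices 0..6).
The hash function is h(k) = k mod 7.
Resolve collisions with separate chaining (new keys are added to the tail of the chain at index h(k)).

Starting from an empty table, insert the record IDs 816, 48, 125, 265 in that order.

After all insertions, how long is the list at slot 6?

3

Insert 816: h=4, bucket 4 empty → new chain.
Insert 48: h=6, bucket 6 empty → new chain.
Insert 125: h=6, bucket 6 nonempty → append to chain.
Insert 265: h=6, bucket 6 nonempty → append to chain.
Final buckets:
0: ∅
1: ∅
2: ∅
3: ∅
4: 816
5: ∅
6: 48 -> 125 -> 265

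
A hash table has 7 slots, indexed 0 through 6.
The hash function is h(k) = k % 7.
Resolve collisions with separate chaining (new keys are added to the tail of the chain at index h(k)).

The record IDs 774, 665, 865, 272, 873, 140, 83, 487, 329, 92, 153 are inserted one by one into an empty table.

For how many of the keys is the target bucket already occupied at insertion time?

6

Insert 774: h=4, bucket 4 empty → new chain.
Insert 665: h=0, bucket 0 empty → new chain.
Insert 865: h=4, bucket 4 nonempty → append to chain.
Insert 272: h=6, bucket 6 empty → new chain.
Insert 873: h=5, bucket 5 empty → new chain.
Insert 140: h=0, bucket 0 nonempty → append to chain.
Insert 83: h=6, bucket 6 nonempty → append to chain.
Insert 487: h=4, bucket 4 nonempty → append to chain.
Insert 329: h=0, bucket 0 nonempty → append to chain.
Insert 92: h=1, bucket 1 empty → new chain.
Insert 153: h=6, bucket 6 nonempty → append to chain.
Final buckets:
0: 665 -> 140 -> 329
1: 92
2: .
3: .
4: 774 -> 865 -> 487
5: 873
6: 272 -> 83 -> 153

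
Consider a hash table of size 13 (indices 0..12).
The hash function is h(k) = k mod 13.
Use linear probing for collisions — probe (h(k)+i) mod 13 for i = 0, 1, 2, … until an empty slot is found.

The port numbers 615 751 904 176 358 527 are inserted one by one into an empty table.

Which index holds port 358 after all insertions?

Insert 615: h=4, slot 4 empty -> index 4.
Insert 751: h=10, slot 10 empty -> index 10.
Insert 904: h=7, slot 7 empty -> index 7.
Insert 176: h=7, slot 7 occupied -> index 8.
Insert 358: h=7, slots 7,8 occupied -> index 9.
Insert 527: h=7, slots 7,8,9,10 occupied -> index 11.
Table: [∅, ∅, ∅, ∅, 615, ∅, ∅, 904, 176, 358, 751, 527, ∅]

9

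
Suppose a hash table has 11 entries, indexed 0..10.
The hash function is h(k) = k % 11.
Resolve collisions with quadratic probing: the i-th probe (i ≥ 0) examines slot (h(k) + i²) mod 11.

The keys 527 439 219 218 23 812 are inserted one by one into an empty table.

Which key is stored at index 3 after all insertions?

219

527 hashes to 10; slot 10 is free => place at 10.
439 hashes to 10; 10 taken => place at 0.
219 hashes to 10; 10,0 taken => place at 3.
218 hashes to 9; slot 9 is free => place at 9.
23 hashes to 1; slot 1 is free => place at 1.
812 hashes to 9; 9,10 taken => place at 2.
Table: [439, 23, 812, 219, —, —, —, —, —, 218, 527]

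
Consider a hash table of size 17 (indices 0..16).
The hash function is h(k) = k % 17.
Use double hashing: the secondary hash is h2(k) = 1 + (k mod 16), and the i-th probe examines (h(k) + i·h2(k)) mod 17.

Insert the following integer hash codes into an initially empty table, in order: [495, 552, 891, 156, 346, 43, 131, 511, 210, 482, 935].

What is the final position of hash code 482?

4

Insert 495: h=2, slot 2 empty => index 2.
Insert 552: h=8, slot 8 empty => index 8.
Insert 891: h=7, slot 7 empty => index 7.
Insert 156: h=3, slot 3 empty => index 3.
Insert 346: h=6, slot 6 empty => index 6.
Insert 43: h=9, slot 9 empty => index 9.
Insert 131: h=12, slot 12 empty => index 12.
Insert 511: h=1, slot 1 empty => index 1.
Insert 210: h=6, h2=3, slots 6,9,12 occupied => index 15.
Insert 482: h=6, h2=3, slots 6,9,12,15,1 occupied => index 4.
Insert 935: h=0, slot 0 empty => index 0.
Table: [935, 511, 495, 156, 482, ∅, 346, 891, 552, 43, ∅, ∅, 131, ∅, ∅, 210, ∅]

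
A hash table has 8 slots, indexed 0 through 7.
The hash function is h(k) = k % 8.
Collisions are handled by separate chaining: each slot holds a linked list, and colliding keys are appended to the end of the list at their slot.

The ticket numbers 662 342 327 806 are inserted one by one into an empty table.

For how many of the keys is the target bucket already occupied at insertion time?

Insert 662: h=6, bucket 6 empty -> new chain.
Insert 342: h=6, bucket 6 nonempty -> append to chain.
Insert 327: h=7, bucket 7 empty -> new chain.
Insert 806: h=6, bucket 6 nonempty -> append to chain.
Final buckets:
0: -
1: -
2: -
3: -
4: -
5: -
6: 662 -> 342 -> 806
7: 327

2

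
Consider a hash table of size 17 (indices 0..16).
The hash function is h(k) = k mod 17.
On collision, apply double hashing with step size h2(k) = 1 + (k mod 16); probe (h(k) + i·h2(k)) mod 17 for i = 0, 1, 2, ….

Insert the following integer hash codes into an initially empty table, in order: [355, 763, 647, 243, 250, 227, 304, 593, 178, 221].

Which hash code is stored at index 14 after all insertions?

221

355: h=15 → slot 15
763: h=15, h2=12, probe 15,10 → slot 10
647: h=1 → slot 1
243: h=5 → slot 5
250: h=12 → slot 12
227: h=6 → slot 6
304: h=15, h2=1, probe 15,16 → slot 16
593: h=15, h2=2, probe 15,0 → slot 0
178: h=8 → slot 8
221: h=0, h2=14, probe 0,14 → slot 14
Table: [593, 647, ., ., ., 243, 227, ., 178, ., 763, ., 250, ., 221, 355, 304]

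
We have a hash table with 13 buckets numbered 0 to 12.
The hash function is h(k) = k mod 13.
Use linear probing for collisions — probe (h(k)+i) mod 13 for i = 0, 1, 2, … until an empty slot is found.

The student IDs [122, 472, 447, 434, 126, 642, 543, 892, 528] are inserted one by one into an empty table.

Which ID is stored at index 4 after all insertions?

122 hashes to 5; slot 5 is free -> place at 5.
472 hashes to 4; slot 4 is free -> place at 4.
447 hashes to 5; 5 taken -> place at 6.
434 hashes to 5; 5,6 taken -> place at 7.
126 hashes to 9; slot 9 is free -> place at 9.
642 hashes to 5; 5,6,7 taken -> place at 8.
543 hashes to 10; slot 10 is free -> place at 10.
892 hashes to 8; 8,9,10 taken -> place at 11.
528 hashes to 8; 8,9,10,11 taken -> place at 12.
Table: [., ., ., ., 472, 122, 447, 434, 642, 126, 543, 892, 528]

472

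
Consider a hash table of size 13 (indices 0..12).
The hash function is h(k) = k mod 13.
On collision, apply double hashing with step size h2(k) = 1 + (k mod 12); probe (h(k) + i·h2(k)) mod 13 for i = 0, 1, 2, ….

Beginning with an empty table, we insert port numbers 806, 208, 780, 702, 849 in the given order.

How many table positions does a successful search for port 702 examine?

806: h=0 → slot 0
208: h=0, h2=5, probe 0,5 → slot 5
780: h=0, h2=1, probe 0,1 → slot 1
702: h=0, h2=7, probe 0,7 → slot 7
849: h=4 → slot 4
Table: [806, 780, ., ., 849, 208, ., 702, ., ., ., ., .]
Lookup 702: h=0, h2=7, probe 0,7 → found at 7.

2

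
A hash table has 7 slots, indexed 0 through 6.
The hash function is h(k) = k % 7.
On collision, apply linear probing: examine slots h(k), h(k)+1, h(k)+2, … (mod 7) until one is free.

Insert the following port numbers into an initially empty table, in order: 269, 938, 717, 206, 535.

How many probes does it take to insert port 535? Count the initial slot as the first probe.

269 hashes to 3; slot 3 is free -> place at 3.
938 hashes to 0; slot 0 is free -> place at 0.
717 hashes to 3; 3 taken -> place at 4.
206 hashes to 3; 3,4 taken -> place at 5.
535 hashes to 3; 3,4,5 taken -> place at 6.
Table: [938, —, —, 269, 717, 206, 535]

4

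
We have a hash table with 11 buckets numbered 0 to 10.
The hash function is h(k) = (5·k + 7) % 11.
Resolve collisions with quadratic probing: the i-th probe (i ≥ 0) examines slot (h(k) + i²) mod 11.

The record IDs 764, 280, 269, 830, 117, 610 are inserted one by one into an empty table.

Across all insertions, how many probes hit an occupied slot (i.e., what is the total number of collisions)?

10

764: h=10 -> slot 10
280: h=10, probe 10,0 -> slot 0
269: h=10, probe 10,0,3 -> slot 3
830: h=10, probe 10,0,3,8 -> slot 8
117: h=9 -> slot 9
610: h=10, probe 10,0,3,8,4 -> slot 4
Table: [280, -, -, 269, 610, -, -, -, 830, 117, 764]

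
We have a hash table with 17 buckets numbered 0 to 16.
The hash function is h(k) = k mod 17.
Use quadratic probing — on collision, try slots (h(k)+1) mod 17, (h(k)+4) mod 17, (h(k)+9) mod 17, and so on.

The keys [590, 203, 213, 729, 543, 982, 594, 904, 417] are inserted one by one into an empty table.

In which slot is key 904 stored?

4

590 hashes to 12; slot 12 is free -> place at 12.
203 hashes to 16; slot 16 is free -> place at 16.
213 hashes to 9; slot 9 is free -> place at 9.
729 hashes to 15; slot 15 is free -> place at 15.
543 hashes to 16; 16 taken -> place at 0.
982 hashes to 13; slot 13 is free -> place at 13.
594 hashes to 16; 16,0 taken -> place at 3.
904 hashes to 3; 3 taken -> place at 4.
417 hashes to 9; 9 taken -> place at 10.
Table: [543, —, —, 594, 904, —, —, —, —, 213, 417, —, 590, 982, —, 729, 203]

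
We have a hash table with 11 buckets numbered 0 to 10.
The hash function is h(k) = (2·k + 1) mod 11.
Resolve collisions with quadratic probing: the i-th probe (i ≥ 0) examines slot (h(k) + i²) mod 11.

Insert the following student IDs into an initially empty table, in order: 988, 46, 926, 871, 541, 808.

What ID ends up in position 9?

871

988: h=8 -> slot 8
46: h=5 -> slot 5
926: h=5, probe 5,6 -> slot 6
871: h=5, probe 5,6,9 -> slot 9
541: h=5, probe 5,6,9,3 -> slot 3
808: h=0 -> slot 0
Table: [808, -, -, 541, -, 46, 926, -, 988, 871, -]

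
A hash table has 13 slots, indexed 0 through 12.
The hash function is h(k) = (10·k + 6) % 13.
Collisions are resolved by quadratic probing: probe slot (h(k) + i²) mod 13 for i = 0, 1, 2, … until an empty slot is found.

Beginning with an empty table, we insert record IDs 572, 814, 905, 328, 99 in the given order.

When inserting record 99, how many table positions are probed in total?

3

Insert 572: h=6, slot 6 empty => index 6.
Insert 814: h=8, slot 8 empty => index 8.
Insert 905: h=8, slot 8 occupied => index 9.
Insert 328: h=10, slot 10 empty => index 10.
Insert 99: h=8, slots 8,9 occupied => index 12.
Table: [-, -, -, -, -, -, 572, -, 814, 905, 328, -, 99]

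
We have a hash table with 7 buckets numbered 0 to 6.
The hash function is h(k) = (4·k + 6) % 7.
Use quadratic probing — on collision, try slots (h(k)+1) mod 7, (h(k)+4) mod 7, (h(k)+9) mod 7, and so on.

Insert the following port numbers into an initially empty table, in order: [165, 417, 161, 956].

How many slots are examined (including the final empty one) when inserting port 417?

2

165: h=1 => slot 1
417: h=1, probe 1,2 => slot 2
161: h=6 => slot 6
956: h=1, probe 1,2,5 => slot 5
Table: [-, 165, 417, -, -, 956, 161]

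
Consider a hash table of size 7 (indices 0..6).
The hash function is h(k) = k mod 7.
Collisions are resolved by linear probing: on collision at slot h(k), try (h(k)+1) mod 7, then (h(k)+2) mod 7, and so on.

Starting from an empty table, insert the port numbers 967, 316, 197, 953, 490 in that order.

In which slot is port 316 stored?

967 hashes to 1; slot 1 is free → place at 1.
316 hashes to 1; 1 taken → place at 2.
197 hashes to 1; 1,2 taken → place at 3.
953 hashes to 1; 1,2,3 taken → place at 4.
490 hashes to 0; slot 0 is free → place at 0.
Table: [490, 967, 316, 197, 953, ., .]

2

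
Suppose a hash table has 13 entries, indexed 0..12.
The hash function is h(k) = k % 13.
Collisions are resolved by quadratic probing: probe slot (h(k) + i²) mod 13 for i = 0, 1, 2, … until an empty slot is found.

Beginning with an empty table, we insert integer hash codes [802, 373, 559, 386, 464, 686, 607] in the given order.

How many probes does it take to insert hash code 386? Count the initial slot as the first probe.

4

802: h=9 => slot 9
373: h=9, probe 9,10 => slot 10
559: h=0 => slot 0
386: h=9, probe 9,10,0,5 => slot 5
464: h=9, probe 9,10,0,5,12 => slot 12
686: h=10, probe 10,11 => slot 11
607: h=9, probe 9,10,0,5,12,8 => slot 8
Table: [559, _, _, _, _, 386, _, _, 607, 802, 373, 686, 464]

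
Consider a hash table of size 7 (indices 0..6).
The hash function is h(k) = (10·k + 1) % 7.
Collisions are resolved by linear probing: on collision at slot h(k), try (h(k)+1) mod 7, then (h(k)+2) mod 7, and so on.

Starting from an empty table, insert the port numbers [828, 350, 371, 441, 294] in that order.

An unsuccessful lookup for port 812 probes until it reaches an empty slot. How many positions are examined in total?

5

828 hashes to 0; slot 0 is free → place at 0.
350 hashes to 1; slot 1 is free → place at 1.
371 hashes to 1; 1 taken → place at 2.
441 hashes to 1; 1,2 taken → place at 3.
294 hashes to 1; 1,2,3 taken → place at 4.
Table: [828, 350, 371, 441, 294, —, —]
Lookup 812: h=1, probe 1,2,3,4,5 → slot 5 empty, not found.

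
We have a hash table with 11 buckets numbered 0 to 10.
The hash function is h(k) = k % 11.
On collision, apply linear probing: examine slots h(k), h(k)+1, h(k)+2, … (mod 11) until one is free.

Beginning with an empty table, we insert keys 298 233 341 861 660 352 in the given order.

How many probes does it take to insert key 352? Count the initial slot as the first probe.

298: h=1 => slot 1
233: h=2 => slot 2
341: h=0 => slot 0
861: h=3 => slot 3
660: h=0, probe 0,1,2,3,4 => slot 4
352: h=0, probe 0,1,2,3,4,5 => slot 5
Table: [341, 298, 233, 861, 660, 352, -, -, -, -, -]

6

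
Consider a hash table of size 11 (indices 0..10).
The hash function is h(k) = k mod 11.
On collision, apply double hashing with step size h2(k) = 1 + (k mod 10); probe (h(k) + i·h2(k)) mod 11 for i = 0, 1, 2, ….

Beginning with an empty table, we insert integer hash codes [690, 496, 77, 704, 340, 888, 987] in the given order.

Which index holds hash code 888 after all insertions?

6

690 hashes to 8; slot 8 is free → place at 8.
496 hashes to 1; slot 1 is free → place at 1.
77 hashes to 0; slot 0 is free → place at 0.
704 hashes to 0, h2=5; 0 taken → place at 5.
340 hashes to 10; slot 10 is free → place at 10.
888 hashes to 8, h2=9; 8 taken → place at 6.
987 hashes to 8, h2=8; 8,5 taken → place at 2.
Table: [77, 496, 987, ., ., 704, 888, ., 690, ., 340]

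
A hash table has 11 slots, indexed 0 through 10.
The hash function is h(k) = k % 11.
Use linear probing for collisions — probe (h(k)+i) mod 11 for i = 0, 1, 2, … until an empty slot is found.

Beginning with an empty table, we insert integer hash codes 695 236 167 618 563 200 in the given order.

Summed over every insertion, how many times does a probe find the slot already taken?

12

Insert 695: h=2, slot 2 empty → index 2.
Insert 236: h=5, slot 5 empty → index 5.
Insert 167: h=2, slot 2 occupied → index 3.
Insert 618: h=2, slots 2,3 occupied → index 4.
Insert 563: h=2, slots 2,3,4,5 occupied → index 6.
Insert 200: h=2, slots 2,3,4,5,6 occupied → index 7.
Table: [., ., 695, 167, 618, 236, 563, 200, ., ., .]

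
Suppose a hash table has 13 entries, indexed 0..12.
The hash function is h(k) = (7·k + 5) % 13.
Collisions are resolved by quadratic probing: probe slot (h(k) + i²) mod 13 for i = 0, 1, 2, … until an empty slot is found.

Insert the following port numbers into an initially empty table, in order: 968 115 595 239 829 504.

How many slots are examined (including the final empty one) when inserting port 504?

Insert 968: h=8, slot 8 empty -> index 8.
Insert 115: h=4, slot 4 empty -> index 4.
Insert 595: h=10, slot 10 empty -> index 10.
Insert 239: h=1, slot 1 empty -> index 1.
Insert 829: h=10, slot 10 occupied -> index 11.
Insert 504: h=10, slots 10,11,1 occupied -> index 6.
Table: [-, 239, -, -, 115, -, 504, -, 968, -, 595, 829, -]

4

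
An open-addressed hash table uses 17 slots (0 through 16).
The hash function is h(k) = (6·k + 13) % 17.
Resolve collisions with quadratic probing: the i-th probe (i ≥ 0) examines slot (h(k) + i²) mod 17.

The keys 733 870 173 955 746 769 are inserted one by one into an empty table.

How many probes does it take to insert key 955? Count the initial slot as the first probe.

733 hashes to 8; slot 8 is free => place at 8.
870 hashes to 14; slot 14 is free => place at 14.
173 hashes to 14; 14 taken => place at 15.
955 hashes to 14; 14,15 taken => place at 1.
746 hashes to 1; 1 taken => place at 2.
769 hashes to 3; slot 3 is free => place at 3.
Table: [-, 955, 746, 769, -, -, -, -, 733, -, -, -, -, -, 870, 173, -]

3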